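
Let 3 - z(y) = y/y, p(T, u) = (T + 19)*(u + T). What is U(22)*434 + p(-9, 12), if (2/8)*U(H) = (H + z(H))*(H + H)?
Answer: 1833246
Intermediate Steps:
p(T, u) = (19 + T)*(T + u)
z(y) = 2 (z(y) = 3 - y/y = 3 - 1*1 = 3 - 1 = 2)
U(H) = 8*H*(2 + H) (U(H) = 4*((H + 2)*(H + H)) = 4*((2 + H)*(2*H)) = 4*(2*H*(2 + H)) = 8*H*(2 + H))
U(22)*434 + p(-9, 12) = (8*22*(2 + 22))*434 + ((-9)² + 19*(-9) + 19*12 - 9*12) = (8*22*24)*434 + (81 - 171 + 228 - 108) = 4224*434 + 30 = 1833216 + 30 = 1833246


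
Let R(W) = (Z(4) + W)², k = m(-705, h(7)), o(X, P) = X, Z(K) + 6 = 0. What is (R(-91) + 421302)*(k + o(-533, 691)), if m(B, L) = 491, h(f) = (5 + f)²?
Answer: -18089862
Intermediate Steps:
Z(K) = -6 (Z(K) = -6 + 0 = -6)
k = 491
R(W) = (-6 + W)²
(R(-91) + 421302)*(k + o(-533, 691)) = ((-6 - 91)² + 421302)*(491 - 533) = ((-97)² + 421302)*(-42) = (9409 + 421302)*(-42) = 430711*(-42) = -18089862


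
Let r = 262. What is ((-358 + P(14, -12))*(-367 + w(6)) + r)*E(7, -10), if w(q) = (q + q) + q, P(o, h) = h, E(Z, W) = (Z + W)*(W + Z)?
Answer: 1164528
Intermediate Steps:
E(Z, W) = (W + Z)² (E(Z, W) = (W + Z)*(W + Z) = (W + Z)²)
w(q) = 3*q (w(q) = 2*q + q = 3*q)
((-358 + P(14, -12))*(-367 + w(6)) + r)*E(7, -10) = ((-358 - 12)*(-367 + 3*6) + 262)*(-10 + 7)² = (-370*(-367 + 18) + 262)*(-3)² = (-370*(-349) + 262)*9 = (129130 + 262)*9 = 129392*9 = 1164528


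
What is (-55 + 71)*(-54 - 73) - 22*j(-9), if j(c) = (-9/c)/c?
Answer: -18266/9 ≈ -2029.6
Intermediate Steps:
j(c) = -9/c**2
(-55 + 71)*(-54 - 73) - 22*j(-9) = (-55 + 71)*(-54 - 73) - (-198)/(-9)**2 = 16*(-127) - (-198)/81 = -2032 - 22*(-1/9) = -2032 + 22/9 = -18266/9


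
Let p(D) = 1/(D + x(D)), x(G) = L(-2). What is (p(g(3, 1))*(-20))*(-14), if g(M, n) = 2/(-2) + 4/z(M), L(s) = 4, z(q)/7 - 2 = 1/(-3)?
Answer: 9800/117 ≈ 83.761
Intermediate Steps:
z(q) = 35/3 (z(q) = 14 + 7/(-3) = 14 + 7*(-⅓) = 14 - 7/3 = 35/3)
x(G) = 4
g(M, n) = -23/35 (g(M, n) = 2/(-2) + 4/(35/3) = 2*(-½) + 4*(3/35) = -1 + 12/35 = -23/35)
p(D) = 1/(4 + D) (p(D) = 1/(D + 4) = 1/(4 + D))
(p(g(3, 1))*(-20))*(-14) = (-20/(4 - 23/35))*(-14) = (-20/(117/35))*(-14) = ((35/117)*(-20))*(-14) = -700/117*(-14) = 9800/117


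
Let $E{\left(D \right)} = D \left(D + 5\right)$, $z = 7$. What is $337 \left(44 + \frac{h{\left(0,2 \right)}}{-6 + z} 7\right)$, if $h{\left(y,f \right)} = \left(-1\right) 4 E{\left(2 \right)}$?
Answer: $-117276$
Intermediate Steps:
$E{\left(D \right)} = D \left(5 + D\right)$
$h{\left(y,f \right)} = -56$ ($h{\left(y,f \right)} = \left(-1\right) 4 \cdot 2 \left(5 + 2\right) = - 4 \cdot 2 \cdot 7 = \left(-4\right) 14 = -56$)
$337 \left(44 + \frac{h{\left(0,2 \right)}}{-6 + z} 7\right) = 337 \left(44 + - \frac{56}{-6 + 7} \cdot 7\right) = 337 \left(44 + - \frac{56}{1} \cdot 7\right) = 337 \left(44 + \left(-56\right) 1 \cdot 7\right) = 337 \left(44 - 392\right) = 337 \left(-348\right) = -117276$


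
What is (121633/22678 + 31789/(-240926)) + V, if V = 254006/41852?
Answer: 323012521350375/28583450280182 ≈ 11.301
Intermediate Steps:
V = 127003/20926 (V = 254006*(1/41852) = 127003/20926 ≈ 6.0691)
(121633/22678 + 31789/(-240926)) + V = (121633/22678 + 31789/(-240926)) + 127003/20926 = (121633*(1/22678) + 31789*(-1/240926)) + 127003/20926 = (121633/22678 - 31789/240926) + 127003/20926 = 7145910304/1365929957 + 127003/20926 = 323012521350375/28583450280182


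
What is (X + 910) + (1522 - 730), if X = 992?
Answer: 2694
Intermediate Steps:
(X + 910) + (1522 - 730) = (992 + 910) + (1522 - 730) = 1902 + 792 = 2694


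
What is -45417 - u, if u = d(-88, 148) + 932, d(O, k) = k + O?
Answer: -46409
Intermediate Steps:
d(O, k) = O + k
u = 992 (u = (-88 + 148) + 932 = 60 + 932 = 992)
-45417 - u = -45417 - 1*992 = -45417 - 992 = -46409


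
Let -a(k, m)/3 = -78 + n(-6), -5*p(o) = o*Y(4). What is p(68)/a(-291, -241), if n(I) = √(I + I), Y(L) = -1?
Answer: 221/3810 + 17*I*√3/11430 ≈ 0.058005 + 0.0025761*I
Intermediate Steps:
n(I) = √2*√I (n(I) = √(2*I) = √2*√I)
p(o) = o/5 (p(o) = -o*(-1)/5 = -(-1)*o/5 = o/5)
a(k, m) = 234 - 6*I*√3 (a(k, m) = -3*(-78 + √2*√(-6)) = -3*(-78 + √2*(I*√6)) = -3*(-78 + 2*I*√3) = 234 - 6*I*√3)
p(68)/a(-291, -241) = ((⅕)*68)/(234 - 6*I*√3) = 68/(5*(234 - 6*I*√3))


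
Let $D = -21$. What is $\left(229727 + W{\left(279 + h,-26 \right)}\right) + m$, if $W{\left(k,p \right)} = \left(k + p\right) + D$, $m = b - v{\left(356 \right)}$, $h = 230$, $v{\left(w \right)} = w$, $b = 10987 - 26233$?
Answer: $214587$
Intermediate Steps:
$b = -15246$
$m = -15602$ ($m = -15246 - 356 = -15602$)
$W{\left(k,p \right)} = -21 + k + p$ ($W{\left(k,p \right)} = \left(k + p\right) - 21 = -21 + k + p$)
$\left(229727 + W{\left(279 + h,-26 \right)}\right) + m = \left(229727 - -462\right) - 15602 = \left(229727 + 462\right) - 15602 = 230189 - 15602 = 214587$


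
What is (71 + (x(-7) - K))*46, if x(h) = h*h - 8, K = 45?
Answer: 3082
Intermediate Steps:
x(h) = -8 + h² (x(h) = h² - 8 = -8 + h²)
(71 + (x(-7) - K))*46 = (71 + ((-8 + (-7)²) - 1*45))*46 = (71 + ((-8 + 49) - 45))*46 = (71 + (41 - 45))*46 = (71 - 4)*46 = 67*46 = 3082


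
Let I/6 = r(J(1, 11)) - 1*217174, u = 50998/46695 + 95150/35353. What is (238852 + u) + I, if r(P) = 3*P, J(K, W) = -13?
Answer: -1757157066829166/1650808335 ≈ -1.0644e+6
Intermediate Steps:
u = 6245961544/1650808335 (u = 50998*(1/46695) + 95150*(1/35353) = 50998/46695 + 95150/35353 = 6245961544/1650808335 ≈ 3.7836)
I = -1303278 (I = 6*(3*(-13) - 1*217174) = 6*(-39 - 217174) = 6*(-217213) = -1303278)
(238852 + u) + I = (238852 + 6245961544/1650808335) - 1303278 = 394305118392964/1650808335 - 1303278 = -1757157066829166/1650808335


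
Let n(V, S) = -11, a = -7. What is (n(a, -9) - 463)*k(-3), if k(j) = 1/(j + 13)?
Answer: -237/5 ≈ -47.400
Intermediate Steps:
k(j) = 1/(13 + j)
(n(a, -9) - 463)*k(-3) = (-11 - 463)/(13 - 3) = -474/10 = -474*⅒ = -237/5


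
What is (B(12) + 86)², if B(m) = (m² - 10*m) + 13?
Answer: 15129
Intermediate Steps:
B(m) = 13 + m² - 10*m
(B(12) + 86)² = ((13 + 12² - 10*12) + 86)² = ((13 + 144 - 120) + 86)² = (37 + 86)² = 123² = 15129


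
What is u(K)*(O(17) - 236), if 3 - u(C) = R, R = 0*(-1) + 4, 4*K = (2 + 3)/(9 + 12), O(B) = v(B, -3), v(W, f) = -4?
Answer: 240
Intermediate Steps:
O(B) = -4
K = 5/84 (K = ((2 + 3)/(9 + 12))/4 = (5/21)/4 = (5*(1/21))/4 = (¼)*(5/21) = 5/84 ≈ 0.059524)
R = 4 (R = 0 + 4 = 4)
u(C) = -1 (u(C) = 3 - 1*4 = 3 - 4 = -1)
u(K)*(O(17) - 236) = -(-4 - 236) = -1*(-240) = 240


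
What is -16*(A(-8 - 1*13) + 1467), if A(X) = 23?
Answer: -23840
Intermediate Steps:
-16*(A(-8 - 1*13) + 1467) = -16*(23 + 1467) = -16*1490 = -23840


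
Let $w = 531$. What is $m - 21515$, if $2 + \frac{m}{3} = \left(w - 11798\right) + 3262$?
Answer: $-45536$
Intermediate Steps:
$m = -24021$ ($m = -6 + 3 \left(\left(531 - 11798\right) + 3262\right) = -6 + 3 \left(-11267 + 3262\right) = -6 + 3 \left(-8005\right) = -6 - 24015 = -24021$)
$m - 21515 = -24021 - 21515 = -45536$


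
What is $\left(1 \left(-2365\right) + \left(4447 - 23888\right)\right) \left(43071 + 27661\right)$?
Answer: $-1542381992$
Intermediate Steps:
$\left(1 \left(-2365\right) + \left(4447 - 23888\right)\right) \left(43071 + 27661\right) = \left(-2365 - 19441\right) 70732 = \left(-21806\right) 70732 = -1542381992$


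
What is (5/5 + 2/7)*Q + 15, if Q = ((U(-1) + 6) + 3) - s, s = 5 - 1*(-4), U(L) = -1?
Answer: 96/7 ≈ 13.714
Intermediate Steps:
s = 9 (s = 5 + 4 = 9)
Q = -1 (Q = ((-1 + 6) + 3) - 1*9 = (5 + 3) - 9 = 8 - 9 = -1)
(5/5 + 2/7)*Q + 15 = (5/5 + 2/7)*(-1) + 15 = (5*(⅕) + 2*(⅐))*(-1) + 15 = (1 + 2/7)*(-1) + 15 = (9/7)*(-1) + 15 = -9/7 + 15 = 96/7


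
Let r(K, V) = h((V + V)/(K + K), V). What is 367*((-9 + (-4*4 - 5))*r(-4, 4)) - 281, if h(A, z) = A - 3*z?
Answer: 142849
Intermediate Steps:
r(K, V) = -3*V + V/K (r(K, V) = (V + V)/(K + K) - 3*V = (2*V)/((2*K)) - 3*V = (2*V)*(1/(2*K)) - 3*V = V/K - 3*V = -3*V + V/K)
367*((-9 + (-4*4 - 5))*r(-4, 4)) - 281 = 367*((-9 + (-4*4 - 5))*(-3*4 + 4/(-4))) - 281 = 367*((-9 + (-16 - 5))*(-12 + 4*(-1/4))) - 281 = 367*((-9 - 21)*(-12 - 1)) - 281 = 367*(-30*(-13)) - 281 = 367*390 - 281 = 143130 - 281 = 142849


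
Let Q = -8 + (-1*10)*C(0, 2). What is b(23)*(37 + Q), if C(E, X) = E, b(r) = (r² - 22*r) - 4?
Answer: 551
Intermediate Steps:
b(r) = -4 + r² - 22*r
Q = -8 (Q = -8 - 1*10*0 = -8 - 10*0 = -8 + 0 = -8)
b(23)*(37 + Q) = (-4 + 23² - 22*23)*(37 - 8) = (-4 + 529 - 506)*29 = 19*29 = 551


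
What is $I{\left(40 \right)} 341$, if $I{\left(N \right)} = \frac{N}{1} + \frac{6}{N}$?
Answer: $\frac{273823}{20} \approx 13691.0$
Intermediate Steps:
$I{\left(N \right)} = N + \frac{6}{N}$ ($I{\left(N \right)} = N 1 + \frac{6}{N} = N + \frac{6}{N}$)
$I{\left(40 \right)} 341 = \left(40 + \frac{6}{40}\right) 341 = \left(40 + 6 \cdot \frac{1}{40}\right) 341 = \left(40 + \frac{3}{20}\right) 341 = \frac{803}{20} \cdot 341 = \frac{273823}{20}$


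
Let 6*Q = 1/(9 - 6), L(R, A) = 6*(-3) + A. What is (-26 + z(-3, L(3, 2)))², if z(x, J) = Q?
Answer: 218089/324 ≈ 673.11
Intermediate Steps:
L(R, A) = -18 + A
Q = 1/18 (Q = 1/(6*(9 - 6)) = (⅙)/3 = (⅙)*(⅓) = 1/18 ≈ 0.055556)
z(x, J) = 1/18
(-26 + z(-3, L(3, 2)))² = (-26 + 1/18)² = (-467/18)² = 218089/324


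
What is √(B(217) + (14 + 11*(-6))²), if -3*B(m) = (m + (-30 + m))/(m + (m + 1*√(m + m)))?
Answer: 2*√(2640153 + 6084*√434)/(3*√(434 + √434)) ≈ 51.997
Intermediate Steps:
B(m) = -(-30 + 2*m)/(3*(2*m + √2*√m)) (B(m) = -(m + (-30 + m))/(3*(m + (m + 1*√(m + m)))) = -(-30 + 2*m)/(3*(m + (m + 1*√(2*m)))) = -(-30 + 2*m)/(3*(m + (m + 1*(√2*√m)))) = -(-30 + 2*m)/(3*(m + (m + √2*√m))) = -(-30 + 2*m)/(3*(2*m + √2*√m)))
√(B(217) + (14 + 11*(-6))²) = √(2*(15 - 1*217)/(3*(2*217 + √2*√217)) + (14 + 11*(-6))²) = √(2*(15 - 217)/(3*(434 + √434)) + (14 - 66)²) = √((⅔)*(-202)/(434 + √434) + (-52)²) = √(-404/(3*(434 + √434)) + 2704) = √(2704 - 404/(3*(434 + √434)))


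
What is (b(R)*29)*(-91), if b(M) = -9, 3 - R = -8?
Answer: 23751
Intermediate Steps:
R = 11 (R = 3 - 1*(-8) = 3 + 8 = 11)
(b(R)*29)*(-91) = -9*29*(-91) = -261*(-91) = 23751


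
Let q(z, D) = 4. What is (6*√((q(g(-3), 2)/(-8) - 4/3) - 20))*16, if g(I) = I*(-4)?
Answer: 16*I*√786 ≈ 448.57*I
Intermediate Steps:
g(I) = -4*I
(6*√((q(g(-3), 2)/(-8) - 4/3) - 20))*16 = (6*√((4/(-8) - 4/3) - 20))*16 = (6*√((4*(-⅛) - 4*⅓) - 20))*16 = (6*√((-½ - 4/3) - 20))*16 = (6*√(-11/6 - 20))*16 = (6*√(-131/6))*16 = (6*(I*√786/6))*16 = (I*√786)*16 = 16*I*√786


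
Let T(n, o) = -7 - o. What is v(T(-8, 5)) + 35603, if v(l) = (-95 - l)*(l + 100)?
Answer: 28299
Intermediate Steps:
v(l) = (-95 - l)*(100 + l)
v(T(-8, 5)) + 35603 = (-9500 - (-7 - 1*5)² - 195*(-7 - 1*5)) + 35603 = (-9500 - (-7 - 5)² - 195*(-7 - 5)) + 35603 = (-9500 - 1*(-12)² - 195*(-12)) + 35603 = (-9500 - 1*144 + 2340) + 35603 = (-9500 - 144 + 2340) + 35603 = -7304 + 35603 = 28299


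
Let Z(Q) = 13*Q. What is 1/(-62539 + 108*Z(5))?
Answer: -1/55519 ≈ -1.8012e-5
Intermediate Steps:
1/(-62539 + 108*Z(5)) = 1/(-62539 + 108*(13*5)) = 1/(-62539 + 108*65) = 1/(-62539 + 7020) = 1/(-55519) = -1/55519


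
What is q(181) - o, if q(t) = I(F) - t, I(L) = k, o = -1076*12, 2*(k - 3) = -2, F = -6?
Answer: 12733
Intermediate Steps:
k = 2 (k = 3 + (1/2)*(-2) = 3 - 1 = 2)
o = -12912
I(L) = 2
q(t) = 2 - t
q(181) - o = (2 - 1*181) - 1*(-12912) = (2 - 181) + 12912 = -179 + 12912 = 12733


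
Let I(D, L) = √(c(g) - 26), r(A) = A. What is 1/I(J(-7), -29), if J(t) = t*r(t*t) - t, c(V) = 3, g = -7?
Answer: -I*√23/23 ≈ -0.20851*I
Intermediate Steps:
J(t) = t³ - t (J(t) = t*(t*t) - t = t*t² - t = t³ - t)
I(D, L) = I*√23 (I(D, L) = √(3 - 26) = √(-23) = I*√23)
1/I(J(-7), -29) = 1/(I*√23) = -I*√23/23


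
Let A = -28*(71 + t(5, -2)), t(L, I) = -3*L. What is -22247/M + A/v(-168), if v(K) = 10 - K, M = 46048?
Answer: -38081615/4098272 ≈ -9.2921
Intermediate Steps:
A = -1568 (A = -28*(71 - 3*5) = -28*(71 - 15) = -28*56 = -1568)
-22247/M + A/v(-168) = -22247/46048 - 1568/(10 - 1*(-168)) = -22247*1/46048 - 1568/(10 + 168) = -22247/46048 - 1568/178 = -22247/46048 - 1568*1/178 = -22247/46048 - 784/89 = -38081615/4098272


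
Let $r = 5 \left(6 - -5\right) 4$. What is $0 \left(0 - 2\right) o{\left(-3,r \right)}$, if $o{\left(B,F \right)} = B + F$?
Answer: $0$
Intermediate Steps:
$r = 220$ ($r = 5 \left(6 + 5\right) 4 = 5 \cdot 11 \cdot 4 = 55 \cdot 4 = 220$)
$0 \left(0 - 2\right) o{\left(-3,r \right)} = 0 \left(0 - 2\right) \left(-3 + 220\right) = 0 \left(-2\right) 217 = 0 \cdot 217 = 0$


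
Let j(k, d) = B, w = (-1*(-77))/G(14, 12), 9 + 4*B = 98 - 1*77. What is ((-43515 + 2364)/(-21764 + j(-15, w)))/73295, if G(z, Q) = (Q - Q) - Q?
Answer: 41151/1594972495 ≈ 2.5800e-5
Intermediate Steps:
G(z, Q) = -Q (G(z, Q) = 0 - Q = -Q)
B = 3 (B = -9/4 + (98 - 1*77)/4 = -9/4 + (98 - 77)/4 = -9/4 + (¼)*21 = -9/4 + 21/4 = 3)
w = -77/12 (w = (-1*(-77))/((-1*12)) = 77/(-12) = 77*(-1/12) = -77/12 ≈ -6.4167)
j(k, d) = 3
((-43515 + 2364)/(-21764 + j(-15, w)))/73295 = ((-43515 + 2364)/(-21764 + 3))/73295 = -41151/(-21761)*(1/73295) = -41151*(-1/21761)*(1/73295) = (41151/21761)*(1/73295) = 41151/1594972495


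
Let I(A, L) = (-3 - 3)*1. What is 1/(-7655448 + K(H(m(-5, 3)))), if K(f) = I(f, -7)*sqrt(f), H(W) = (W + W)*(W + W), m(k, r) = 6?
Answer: -1/7655520 ≈ -1.3062e-7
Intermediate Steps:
I(A, L) = -6 (I(A, L) = -6*1 = -6)
H(W) = 4*W**2 (H(W) = (2*W)*(2*W) = 4*W**2)
K(f) = -6*sqrt(f)
1/(-7655448 + K(H(m(-5, 3)))) = 1/(-7655448 - 6*sqrt(4*6**2)) = 1/(-7655448 - 6*sqrt(4*36)) = 1/(-7655448 - 6*sqrt(144)) = 1/(-7655448 - 6*12) = 1/(-7655448 - 72) = 1/(-7655520) = -1/7655520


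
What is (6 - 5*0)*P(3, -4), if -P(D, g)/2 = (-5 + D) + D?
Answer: -12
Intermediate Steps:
P(D, g) = 10 - 4*D (P(D, g) = -2*((-5 + D) + D) = -2*(-5 + 2*D) = 10 - 4*D)
(6 - 5*0)*P(3, -4) = (6 - 5*0)*(10 - 4*3) = (6 + 0)*(10 - 12) = 6*(-2) = -12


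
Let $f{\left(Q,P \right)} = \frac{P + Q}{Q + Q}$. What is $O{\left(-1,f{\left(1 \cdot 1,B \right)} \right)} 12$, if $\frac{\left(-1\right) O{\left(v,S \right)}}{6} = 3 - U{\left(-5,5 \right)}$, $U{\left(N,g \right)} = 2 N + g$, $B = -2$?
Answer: $-576$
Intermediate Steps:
$U{\left(N,g \right)} = g + 2 N$
$f{\left(Q,P \right)} = \frac{P + Q}{2 Q}$
$O{\left(v,S \right)} = -48$ ($O{\left(v,S \right)} = - 6 \left(3 - \left(5 + 2 \left(-5\right)\right)\right) = - 6 \left(3 - \left(5 - 10\right)\right) = - 6 \left(3 - -5\right) = - 6 \left(3 + 5\right) = \left(-6\right) 8 = -48$)
$O{\left(-1,f{\left(1 \cdot 1,B \right)} \right)} 12 = \left(-48\right) 12 = -576$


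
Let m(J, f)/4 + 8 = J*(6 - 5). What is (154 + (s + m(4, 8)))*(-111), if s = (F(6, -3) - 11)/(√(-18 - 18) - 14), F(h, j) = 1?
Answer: -892329/58 - 1665*I/58 ≈ -15385.0 - 28.707*I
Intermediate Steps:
m(J, f) = -32 + 4*J (m(J, f) = -32 + 4*(J*(6 - 5)) = -32 + 4*(J*1) = -32 + 4*J)
s = -5*(-14 - 6*I)/116 (s = (1 - 11)/(√(-18 - 18) - 14) = -10/(√(-36) - 14) = -10/(6*I - 14) = -10*(-14 - 6*I)/232 = -5*(-14 - 6*I)/116 ≈ 0.60345 + 0.25862*I)
(154 + (s + m(4, 8)))*(-111) = (154 + ((35/58 + 15*I/58) + (-32 + 4*4)))*(-111) = (154 + ((35/58 + 15*I/58) + (-32 + 16)))*(-111) = (154 + ((35/58 + 15*I/58) - 16))*(-111) = (154 + (-893/58 + 15*I/58))*(-111) = (8039/58 + 15*I/58)*(-111) = -892329/58 - 1665*I/58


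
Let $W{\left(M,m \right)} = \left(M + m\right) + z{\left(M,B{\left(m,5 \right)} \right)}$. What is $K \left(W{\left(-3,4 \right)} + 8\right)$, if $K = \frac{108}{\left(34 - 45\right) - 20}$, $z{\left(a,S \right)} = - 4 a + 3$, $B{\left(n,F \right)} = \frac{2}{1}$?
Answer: $- \frac{2592}{31} \approx -83.613$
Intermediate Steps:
$B{\left(n,F \right)} = 2$ ($B{\left(n,F \right)} = 2 \cdot 1 = 2$)
$z{\left(a,S \right)} = 3 - 4 a$
$K = - \frac{108}{31}$ ($K = \frac{108}{-11 - 20} = \frac{108}{-31} = 108 \left(- \frac{1}{31}\right) = - \frac{108}{31} \approx -3.4839$)
$W{\left(M,m \right)} = 3 + m - 3 M$ ($W{\left(M,m \right)} = \left(M + m\right) - \left(-3 + 4 M\right) = 3 + m - 3 M$)
$K \left(W{\left(-3,4 \right)} + 8\right) = - \frac{108 \left(\left(3 + 4 - -9\right) + 8\right)}{31} = - \frac{108 \left(\left(3 + 4 + 9\right) + 8\right)}{31} = - \frac{108 \left(16 + 8\right)}{31} = \left(- \frac{108}{31}\right) 24 = - \frac{2592}{31}$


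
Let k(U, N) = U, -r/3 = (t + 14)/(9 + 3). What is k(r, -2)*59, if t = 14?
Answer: -413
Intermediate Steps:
r = -7 (r = -3*(14 + 14)/(9 + 3) = -84/12 = -3*7/3 = -7)
k(r, -2)*59 = -7*59 = -413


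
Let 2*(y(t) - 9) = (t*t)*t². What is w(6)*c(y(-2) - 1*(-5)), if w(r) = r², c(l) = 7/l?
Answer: 126/11 ≈ 11.455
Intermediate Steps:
y(t) = 9 + t⁴/2 (y(t) = 9 + ((t*t)*t²)/2 = 9 + (t²*t²)/2 = 9 + t⁴/2)
w(6)*c(y(-2) - 1*(-5)) = 6²*(7/((9 + (½)*(-2)⁴) - 1*(-5))) = 36*(7/((9 + (½)*16) + 5)) = 36*(7/((9 + 8) + 5)) = 36*(7/(17 + 5)) = 36*(7/22) = 126/11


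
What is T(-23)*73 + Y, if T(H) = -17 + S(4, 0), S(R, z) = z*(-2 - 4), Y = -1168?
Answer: -2409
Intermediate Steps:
S(R, z) = -6*z (S(R, z) = z*(-6) = -6*z)
T(H) = -17 (T(H) = -17 - 6*0 = -17 + 0 = -17)
T(-23)*73 + Y = -17*73 - 1168 = -1241 - 1168 = -2409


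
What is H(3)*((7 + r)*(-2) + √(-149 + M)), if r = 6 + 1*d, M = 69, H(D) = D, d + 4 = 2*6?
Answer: -126 + 12*I*√5 ≈ -126.0 + 26.833*I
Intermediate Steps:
d = 8 (d = -4 + 2*6 = -4 + 12 = 8)
r = 14 (r = 6 + 1*8 = 6 + 8 = 14)
H(3)*((7 + r)*(-2) + √(-149 + M)) = 3*((7 + 14)*(-2) + √(-149 + 69)) = 3*(21*(-2) + √(-80)) = 3*(-42 + 4*I*√5) = -126 + 12*I*√5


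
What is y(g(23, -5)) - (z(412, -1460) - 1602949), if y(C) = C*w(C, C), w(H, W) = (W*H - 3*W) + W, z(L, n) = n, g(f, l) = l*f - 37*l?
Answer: 1937609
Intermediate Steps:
g(f, l) = -37*l + f*l (g(f, l) = f*l - 37*l = -37*l + f*l)
w(H, W) = -2*W + H*W (w(H, W) = (H*W - 3*W) + W = (-3*W + H*W) + W = -2*W + H*W)
y(C) = C**2*(-2 + C) (y(C) = C*(C*(-2 + C)) = C**2*(-2 + C))
y(g(23, -5)) - (z(412, -1460) - 1602949) = (-5*(-37 + 23))**2*(-2 - 5*(-37 + 23)) - (-1460 - 1602949) = (-5*(-14))**2*(-2 - 5*(-14)) - 1*(-1604409) = 70**2*(-2 + 70) + 1604409 = 4900*68 + 1604409 = 333200 + 1604409 = 1937609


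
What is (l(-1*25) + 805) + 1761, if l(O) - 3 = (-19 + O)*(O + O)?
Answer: 4769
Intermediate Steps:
l(O) = 3 + 2*O*(-19 + O) (l(O) = 3 + (-19 + O)*(O + O) = 3 + (-19 + O)*(2*O) = 3 + 2*O*(-19 + O))
(l(-1*25) + 805) + 1761 = ((3 - (-38)*25 + 2*(-1*25)²) + 805) + 1761 = ((3 - 38*(-25) + 2*(-25)²) + 805) + 1761 = ((3 + 950 + 2*625) + 805) + 1761 = ((3 + 950 + 1250) + 805) + 1761 = (2203 + 805) + 1761 = 3008 + 1761 = 4769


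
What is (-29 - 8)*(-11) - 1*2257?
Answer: -1850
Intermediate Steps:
(-29 - 8)*(-11) - 1*2257 = -37*(-11) - 2257 = 407 - 2257 = -1850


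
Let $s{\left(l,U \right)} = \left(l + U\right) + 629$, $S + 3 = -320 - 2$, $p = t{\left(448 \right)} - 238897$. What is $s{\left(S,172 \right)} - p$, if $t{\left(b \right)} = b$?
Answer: $238925$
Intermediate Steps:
$p = -238449$ ($p = 448 - 238897 = -238449$)
$S = -325$ ($S = -3 - 322 = -325$)
$s{\left(l,U \right)} = 629 + U + l$ ($s{\left(l,U \right)} = \left(U + l\right) + 629 = 629 + U + l$)
$s{\left(S,172 \right)} - p = \left(629 + 172 - 325\right) - -238449 = 476 + 238449 = 238925$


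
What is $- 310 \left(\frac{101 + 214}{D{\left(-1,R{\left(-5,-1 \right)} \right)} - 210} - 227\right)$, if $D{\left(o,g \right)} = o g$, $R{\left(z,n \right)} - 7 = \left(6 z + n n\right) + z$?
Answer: $\frac{4325120}{61} \approx 70904.0$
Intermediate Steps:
$R{\left(z,n \right)} = 7 + n^{2} + 7 z$ ($R{\left(z,n \right)} = 7 + \left(\left(6 z + n n\right) + z\right) = 7 + \left(\left(6 z + n^{2}\right) + z\right) = 7 + \left(\left(n^{2} + 6 z\right) + z\right) = 7 + \left(n^{2} + 7 z\right) = 7 + n^{2} + 7 z$)
$D{\left(o,g \right)} = g o$
$- 310 \left(\frac{101 + 214}{D{\left(-1,R{\left(-5,-1 \right)} \right)} - 210} - 227\right) = - 310 \left(\frac{101 + 214}{\left(7 + \left(-1\right)^{2} + 7 \left(-5\right)\right) \left(-1\right) - 210} - 227\right) = - 310 \left(\frac{315}{\left(7 + 1 - 35\right) \left(-1\right) - 210} - 227\right) = - 310 \left(\frac{315}{\left(-27\right) \left(-1\right) - 210} - 227\right) = - 310 \left(\frac{315}{27 - 210} - 227\right) = - 310 \left(\frac{315}{-183} - 227\right) = - 310 \left(315 \left(- \frac{1}{183}\right) - 227\right) = - 310 \left(- \frac{105}{61} - 227\right) = - \frac{310 \left(-13952\right)}{61} = \left(-1\right) \left(- \frac{4325120}{61}\right) = \frac{4325120}{61}$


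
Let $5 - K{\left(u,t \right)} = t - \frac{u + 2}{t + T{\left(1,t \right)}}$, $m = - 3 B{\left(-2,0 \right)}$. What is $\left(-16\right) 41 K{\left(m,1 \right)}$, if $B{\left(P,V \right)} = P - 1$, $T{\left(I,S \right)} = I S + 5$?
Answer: $- \frac{25584}{7} \approx -3654.9$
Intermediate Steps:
$T{\left(I,S \right)} = 5 + I S$
$B{\left(P,V \right)} = -1 + P$ ($B{\left(P,V \right)} = P - 1 = -1 + P$)
$m = 9$ ($m = - 3 \left(-1 - 2\right) = \left(-3\right) \left(-3\right) = 9$)
$K{\left(u,t \right)} = 5 - t + \frac{2 + u}{5 + 2 t}$ ($K{\left(u,t \right)} = 5 - \left(t - \frac{u + 2}{t + \left(5 + 1 t\right)}\right) = 5 - \left(t - \frac{2 + u}{t + \left(5 + t\right)}\right) = 5 - \left(t - \frac{2 + u}{5 + 2 t}\right) = 5 - t + \frac{2 + u}{5 + 2 t}$)
$\left(-16\right) 41 K{\left(m,1 \right)} = \left(-16\right) 41 \frac{27 + 9 - 2 \cdot 1^{2} + 5 \cdot 1}{5 + 2 \cdot 1} = - 656 \frac{27 + 9 - 2 + 5}{5 + 2} = - 656 \frac{27 + 9 - 2 + 5}{7} = - 656 \cdot \frac{1}{7} \cdot 39 = \left(-656\right) \frac{39}{7} = - \frac{25584}{7}$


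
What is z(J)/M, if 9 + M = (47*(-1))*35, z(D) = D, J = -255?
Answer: 255/1654 ≈ 0.15417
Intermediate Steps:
M = -1654 (M = -9 + (47*(-1))*35 = -9 - 47*35 = -9 - 1645 = -1654)
z(J)/M = -255/(-1654) = -255*(-1/1654) = 255/1654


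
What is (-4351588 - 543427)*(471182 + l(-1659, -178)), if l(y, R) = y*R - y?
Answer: -3760071507145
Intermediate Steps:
l(y, R) = -y + R*y (l(y, R) = R*y - y = -y + R*y)
(-4351588 - 543427)*(471182 + l(-1659, -178)) = (-4351588 - 543427)*(471182 - 1659*(-1 - 178)) = -4895015*(471182 - 1659*(-179)) = -4895015*(471182 + 296961) = -4895015*768143 = -3760071507145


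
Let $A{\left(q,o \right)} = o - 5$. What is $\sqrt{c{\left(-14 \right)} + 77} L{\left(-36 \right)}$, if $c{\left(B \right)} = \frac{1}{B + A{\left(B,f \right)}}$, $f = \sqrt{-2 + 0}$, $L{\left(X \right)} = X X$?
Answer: $1296 \sqrt{\frac{1462 - 77 i \sqrt{2}}{19 - i \sqrt{2}}} \approx 11368.0 - 0.2878 i$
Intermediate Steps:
$L{\left(X \right)} = X^{2}$
$f = i \sqrt{2}$ ($f = \sqrt{-2} = i \sqrt{2} \approx 1.4142 i$)
$A{\left(q,o \right)} = -5 + o$
$c{\left(B \right)} = \frac{1}{-5 + B + i \sqrt{2}}$ ($c{\left(B \right)} = \frac{1}{B - \left(5 - i \sqrt{2}\right)} = \frac{1}{-5 + B + i \sqrt{2}}$)
$\sqrt{c{\left(-14 \right)} + 77} L{\left(-36 \right)} = \sqrt{\frac{1}{-5 - 14 + i \sqrt{2}} + 77} \left(-36\right)^{2} = \sqrt{\frac{1}{-19 + i \sqrt{2}} + 77} \cdot 1296 = \sqrt{77 + \frac{1}{-19 + i \sqrt{2}}} \cdot 1296 = 1296 \sqrt{77 + \frac{1}{-19 + i \sqrt{2}}}$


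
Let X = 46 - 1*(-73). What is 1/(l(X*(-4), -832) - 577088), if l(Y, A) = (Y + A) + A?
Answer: -1/579228 ≈ -1.7264e-6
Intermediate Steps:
X = 119 (X = 46 + 73 = 119)
l(Y, A) = Y + 2*A (l(Y, A) = (A + Y) + A = Y + 2*A)
1/(l(X*(-4), -832) - 577088) = 1/((119*(-4) + 2*(-832)) - 577088) = 1/((-476 - 1664) - 577088) = 1/(-2140 - 577088) = 1/(-579228) = -1/579228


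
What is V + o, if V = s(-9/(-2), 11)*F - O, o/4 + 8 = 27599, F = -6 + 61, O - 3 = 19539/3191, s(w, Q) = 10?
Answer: 353897462/3191 ≈ 1.1090e+5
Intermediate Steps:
O = 29112/3191 (O = 3 + 19539/3191 = 29112/3191 ≈ 9.1232)
F = 55
o = 110364 (o = -32 + 4*27599 = -32 + 110396 = 110364)
V = 1725938/3191 (V = 10*55 - 1*29112/3191 = 550 - 29112/3191 = 1725938/3191 ≈ 540.88)
V + o = 1725938/3191 + 110364 = 353897462/3191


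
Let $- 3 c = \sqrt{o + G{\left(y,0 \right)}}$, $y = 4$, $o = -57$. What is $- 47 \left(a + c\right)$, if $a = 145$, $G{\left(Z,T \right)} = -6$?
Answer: $-6815 + 47 i \sqrt{7} \approx -6815.0 + 124.35 i$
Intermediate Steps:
$c = - i \sqrt{7}$ ($c = - \frac{\sqrt{-57 - 6}}{3} = - \frac{\sqrt{-63}}{3} = - \frac{3 i \sqrt{7}}{3} = - i \sqrt{7} \approx - 2.6458 i$)
$- 47 \left(a + c\right) = - 47 \left(145 - i \sqrt{7}\right) = -6815 + 47 i \sqrt{7}$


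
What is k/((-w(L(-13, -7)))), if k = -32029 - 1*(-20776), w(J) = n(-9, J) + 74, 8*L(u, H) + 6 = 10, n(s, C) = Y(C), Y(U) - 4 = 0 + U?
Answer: 22506/157 ≈ 143.35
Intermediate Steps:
Y(U) = 4 + U (Y(U) = 4 + (0 + U) = 4 + U)
n(s, C) = 4 + C
L(u, H) = ½ (L(u, H) = -¾ + (⅛)*10 = -¾ + 5/4 = ½)
w(J) = 78 + J (w(J) = (4 + J) + 74 = 78 + J)
k = -11253 (k = -32029 + 20776 = -11253)
k/((-w(L(-13, -7)))) = -11253*(-1/(78 + ½)) = -11253/((-1*157/2)) = -11253/(-157/2) = -11253*(-2/157) = 22506/157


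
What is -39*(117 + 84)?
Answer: -7839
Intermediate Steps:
-39*(117 + 84) = -39*201 = -7839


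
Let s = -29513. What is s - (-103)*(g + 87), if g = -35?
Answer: -24157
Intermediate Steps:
s - (-103)*(g + 87) = -29513 - (-103)*(-35 + 87) = -29513 - (-103)*52 = -29513 - 1*(-5356) = -29513 + 5356 = -24157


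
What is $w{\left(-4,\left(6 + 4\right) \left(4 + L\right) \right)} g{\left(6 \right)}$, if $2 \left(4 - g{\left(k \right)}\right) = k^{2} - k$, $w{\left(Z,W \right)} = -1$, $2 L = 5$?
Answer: $11$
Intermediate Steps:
$L = \frac{5}{2}$ ($L = \frac{1}{2} \cdot 5 = \frac{5}{2} \approx 2.5$)
$g{\left(k \right)} = 4 + \frac{k}{2} - \frac{k^{2}}{2}$ ($g{\left(k \right)} = 4 - \frac{k^{2} - k}{2} = 4 - \left(\frac{k^{2}}{2} - \frac{k}{2}\right) = 4 + \frac{k}{2} - \frac{k^{2}}{2}$)
$w{\left(-4,\left(6 + 4\right) \left(4 + L\right) \right)} g{\left(6 \right)} = - (4 + \frac{1}{2} \cdot 6 - \frac{6^{2}}{2}) = - (4 + 3 - 18) = \left(-1\right) \left(-11\right) = 11$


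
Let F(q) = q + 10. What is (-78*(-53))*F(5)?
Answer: 62010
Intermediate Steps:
F(q) = 10 + q
(-78*(-53))*F(5) = (-78*(-53))*(10 + 5) = 4134*15 = 62010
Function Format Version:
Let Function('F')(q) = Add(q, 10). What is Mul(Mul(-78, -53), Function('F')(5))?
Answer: 62010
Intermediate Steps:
Function('F')(q) = Add(10, q)
Mul(Mul(-78, -53), Function('F')(5)) = Mul(Mul(-78, -53), Add(10, 5)) = Mul(4134, 15) = 62010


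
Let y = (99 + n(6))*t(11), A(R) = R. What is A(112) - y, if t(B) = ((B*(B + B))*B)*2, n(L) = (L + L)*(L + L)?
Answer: -1293620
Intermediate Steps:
n(L) = 4*L² (n(L) = (2*L)*(2*L) = 4*L²)
t(B) = 4*B³ (t(B) = ((B*(2*B))*B)*2 = ((2*B²)*B)*2 = (2*B³)*2 = 4*B³)
y = 1293732 (y = (99 + 4*6²)*(4*11³) = (99 + 4*36)*(4*1331) = (99 + 144)*5324 = 243*5324 = 1293732)
A(112) - y = 112 - 1*1293732 = 112 - 1293732 = -1293620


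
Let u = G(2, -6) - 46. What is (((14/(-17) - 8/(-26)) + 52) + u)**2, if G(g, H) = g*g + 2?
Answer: 6441444/48841 ≈ 131.89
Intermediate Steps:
G(g, H) = 2 + g**2 (G(g, H) = g**2 + 2 = 2 + g**2)
u = -40 (u = (2 + 2**2) - 46 = (2 + 4) - 46 = 6 - 46 = -40)
(((14/(-17) - 8/(-26)) + 52) + u)**2 = (((14/(-17) - 8/(-26)) + 52) - 40)**2 = (((14*(-1/17) - 8*(-1/26)) + 52) - 40)**2 = (((-14/17 + 4/13) + 52) - 40)**2 = ((-114/221 + 52) - 40)**2 = (11378/221 - 40)**2 = (2538/221)**2 = 6441444/48841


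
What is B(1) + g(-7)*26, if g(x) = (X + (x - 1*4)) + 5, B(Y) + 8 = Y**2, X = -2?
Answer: -215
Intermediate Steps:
B(Y) = -8 + Y**2
g(x) = -1 + x (g(x) = (-2 + (x - 1*4)) + 5 = (-2 + (x - 4)) + 5 = (-2 + (-4 + x)) + 5 = (-6 + x) + 5 = -1 + x)
B(1) + g(-7)*26 = (-8 + 1**2) + (-1 - 7)*26 = (-8 + 1) - 8*26 = -7 - 208 = -215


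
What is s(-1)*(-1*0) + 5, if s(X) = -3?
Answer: 5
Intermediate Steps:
s(-1)*(-1*0) + 5 = -(-3)*0 + 5 = -3*0 + 5 = 0 + 5 = 5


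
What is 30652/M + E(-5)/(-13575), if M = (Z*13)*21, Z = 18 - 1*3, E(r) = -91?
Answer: 27764903/3705975 ≈ 7.4919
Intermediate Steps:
Z = 15 (Z = 18 - 3 = 15)
M = 4095 (M = (15*13)*21 = 195*21 = 4095)
30652/M + E(-5)/(-13575) = 30652/4095 - 91/(-13575) = 30652*(1/4095) - 91*(-1/13575) = 30652/4095 + 91/13575 = 27764903/3705975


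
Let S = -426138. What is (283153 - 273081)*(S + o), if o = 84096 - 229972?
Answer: -5761325008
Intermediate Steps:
o = -145876
(283153 - 273081)*(S + o) = (283153 - 273081)*(-426138 - 145876) = 10072*(-572014) = -5761325008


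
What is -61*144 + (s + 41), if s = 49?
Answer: -8694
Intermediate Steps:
-61*144 + (s + 41) = -61*144 + (49 + 41) = -8784 + 90 = -8694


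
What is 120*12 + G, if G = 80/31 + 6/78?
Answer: 581391/403 ≈ 1442.7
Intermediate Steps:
G = 1071/403 (G = 80*(1/31) + 6*(1/78) = 80/31 + 1/13 = 1071/403 ≈ 2.6576)
120*12 + G = 120*12 + 1071/403 = 1440 + 1071/403 = 581391/403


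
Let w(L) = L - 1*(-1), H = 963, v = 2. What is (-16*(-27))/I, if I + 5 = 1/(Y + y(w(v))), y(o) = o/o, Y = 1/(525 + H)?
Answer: -643248/5957 ≈ -107.98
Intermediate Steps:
w(L) = 1 + L (w(L) = L + 1 = 1 + L)
Y = 1/1488 (Y = 1/(525 + 963) = 1/1488 ≈ 0.00067204)
y(o) = 1
I = -5957/1489 (I = -5 + 1/(1/1488 + 1) = -5 + 1/(1489/1488) = -5 + 1488/1489 = -5957/1489 ≈ -4.0007)
(-16*(-27))/I = (-16*(-27))/(-5957/1489) = 432*(-1489/5957) = -643248/5957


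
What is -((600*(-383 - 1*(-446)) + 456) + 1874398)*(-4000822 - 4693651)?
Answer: 16629518561342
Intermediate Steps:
-((600*(-383 - 1*(-446)) + 456) + 1874398)*(-4000822 - 4693651) = -((600*(-383 + 446) + 456) + 1874398)*(-8694473) = -((600*63 + 456) + 1874398)*(-8694473) = -((37800 + 456) + 1874398)*(-8694473) = -(38256 + 1874398)*(-8694473) = -1912654*(-8694473) = -1*(-16629518561342) = 16629518561342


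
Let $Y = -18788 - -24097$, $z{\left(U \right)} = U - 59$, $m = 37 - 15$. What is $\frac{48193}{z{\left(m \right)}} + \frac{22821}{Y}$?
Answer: $- \frac{255012260}{196433} \approx -1298.2$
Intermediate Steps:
$m = 22$ ($m = 37 - 15 = 22$)
$z{\left(U \right)} = -59 + U$
$Y = 5309$ ($Y = -18788 + 24097 = 5309$)
$\frac{48193}{z{\left(m \right)}} + \frac{22821}{Y} = \frac{48193}{-59 + 22} + \frac{22821}{5309} = \frac{48193}{-37} + 22821 \cdot \frac{1}{5309} = 48193 \left(- \frac{1}{37}\right) + \frac{22821}{5309} = - \frac{48193}{37} + \frac{22821}{5309} = - \frac{255012260}{196433}$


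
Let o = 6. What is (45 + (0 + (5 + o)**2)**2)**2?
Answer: 215678596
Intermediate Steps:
(45 + (0 + (5 + o)**2)**2)**2 = (45 + (0 + (5 + 6)**2)**2)**2 = (45 + (0 + 11**2)**2)**2 = (45 + (0 + 121)**2)**2 = (45 + 121**2)**2 = (45 + 14641)**2 = 14686**2 = 215678596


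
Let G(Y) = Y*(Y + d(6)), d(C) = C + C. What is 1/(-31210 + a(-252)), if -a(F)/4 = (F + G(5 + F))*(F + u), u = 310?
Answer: -1/13439186 ≈ -7.4409e-8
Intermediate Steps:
d(C) = 2*C
G(Y) = Y*(12 + Y) (G(Y) = Y*(Y + 2*6) = Y*(Y + 12) = Y*(12 + Y))
a(F) = -4*(310 + F)*(F + (5 + F)*(17 + F)) (a(F) = -4*(F + (5 + F)*(12 + (5 + F)))*(F + 310) = -4*(F + (5 + F)*(17 + F))*(310 + F) = -4*(310 + F)*(F + (5 + F)*(17 + F)))
1/(-31210 + a(-252)) = 1/(-31210 + (-105400 - 28860*(-252) - 1332*(-252)**2 - 4*(-252)**3)) = 1/(-31210 + (-105400 + 7272720 - 1332*63504 - 4*(-16003008))) = 1/(-31210 + (-105400 + 7272720 - 84587328 + 64012032)) = 1/(-31210 - 13407976) = 1/(-13439186) = -1/13439186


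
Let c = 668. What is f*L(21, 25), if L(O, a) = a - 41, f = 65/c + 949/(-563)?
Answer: 2389348/94021 ≈ 25.413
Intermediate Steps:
f = -597337/376084 (f = 65/668 + 949/(-563) = 65*(1/668) + 949*(-1/563) = 65/668 - 949/563 = -597337/376084 ≈ -1.5883)
L(O, a) = -41 + a
f*L(21, 25) = -597337*(-41 + 25)/376084 = -597337/376084*(-16) = 2389348/94021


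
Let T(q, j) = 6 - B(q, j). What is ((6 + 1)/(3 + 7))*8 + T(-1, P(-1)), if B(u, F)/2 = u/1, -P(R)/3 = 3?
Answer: 68/5 ≈ 13.600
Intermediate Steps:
P(R) = -9 (P(R) = -3*3 = -9)
B(u, F) = 2*u (B(u, F) = 2*(u/1) = 2*(u*1) = 2*u)
T(q, j) = 6 - 2*q
((6 + 1)/(3 + 7))*8 + T(-1, P(-1)) = ((6 + 1)/(3 + 7))*8 + (6 - 2*(-1)) = (7/10)*8 + (6 + 2) = (7*(1/10))*8 + 8 = (7/10)*8 + 8 = 28/5 + 8 = 68/5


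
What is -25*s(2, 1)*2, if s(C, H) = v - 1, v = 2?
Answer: -50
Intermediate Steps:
s(C, H) = 1 (s(C, H) = 2 - 1 = 1)
-25*s(2, 1)*2 = -25*1*2 = -25*2 = -50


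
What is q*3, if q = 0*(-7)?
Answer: 0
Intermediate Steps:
q = 0
q*3 = 0*3 = 0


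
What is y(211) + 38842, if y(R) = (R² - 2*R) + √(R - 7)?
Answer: 82941 + 2*√51 ≈ 82955.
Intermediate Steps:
y(R) = R² + √(-7 + R) - 2*R (y(R) = (R² - 2*R) + √(-7 + R) = R² + √(-7 + R) - 2*R)
y(211) + 38842 = (211² + √(-7 + 211) - 2*211) + 38842 = (44521 + √204 - 422) + 38842 = (44521 + 2*√51 - 422) + 38842 = (44099 + 2*√51) + 38842 = 82941 + 2*√51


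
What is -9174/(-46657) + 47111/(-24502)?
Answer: -1973276579/1143189814 ≈ -1.7261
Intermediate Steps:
-9174/(-46657) + 47111/(-24502) = -9174*(-1/46657) + 47111*(-1/24502) = 9174/46657 - 47111/24502 = -1973276579/1143189814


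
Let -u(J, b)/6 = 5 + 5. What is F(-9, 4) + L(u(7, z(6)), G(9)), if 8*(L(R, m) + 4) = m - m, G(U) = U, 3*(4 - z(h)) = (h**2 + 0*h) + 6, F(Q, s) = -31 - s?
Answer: -39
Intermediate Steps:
z(h) = 2 - h**2/3 (z(h) = 4 - ((h**2 + 0*h) + 6)/3 = 4 - ((h**2 + 0) + 6)/3 = 4 - (h**2 + 6)/3 = 4 - (6 + h**2)/3 = 4 + (-2 - h**2/3) = 2 - h**2/3)
u(J, b) = -60 (u(J, b) = -6*(5 + 5) = -6*10 = -60)
L(R, m) = -4 (L(R, m) = -4 + (m - m)/8 = -4 + (1/8)*0 = -4 + 0 = -4)
F(-9, 4) + L(u(7, z(6)), G(9)) = (-31 - 1*4) - 4 = (-31 - 4) - 4 = -35 - 4 = -39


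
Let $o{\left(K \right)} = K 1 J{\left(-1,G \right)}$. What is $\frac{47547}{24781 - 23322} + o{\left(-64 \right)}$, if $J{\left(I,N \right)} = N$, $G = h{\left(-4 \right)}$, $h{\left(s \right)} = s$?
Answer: $\frac{421051}{1459} \approx 288.59$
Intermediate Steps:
$G = -4$
$o{\left(K \right)} = - 4 K$ ($o{\left(K \right)} = K 1 \left(-4\right) = K \left(-4\right) = - 4 K$)
$\frac{47547}{24781 - 23322} + o{\left(-64 \right)} = \frac{47547}{24781 - 23322} - -256 = \frac{47547}{1459} + 256 = \frac{421051}{1459}$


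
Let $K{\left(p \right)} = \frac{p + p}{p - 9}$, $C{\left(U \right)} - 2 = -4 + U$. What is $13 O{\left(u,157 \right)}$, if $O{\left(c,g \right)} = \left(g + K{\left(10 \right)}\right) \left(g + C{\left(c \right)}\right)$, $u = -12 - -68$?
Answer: $485511$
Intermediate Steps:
$C{\left(U \right)} = -2 + U$ ($C{\left(U \right)} = 2 + \left(-4 + U\right) = -2 + U$)
$K{\left(p \right)} = \frac{2 p}{-9 + p}$
$u = 56$ ($u = -12 + 68 = 56$)
$O{\left(c,g \right)} = \left(20 + g\right) \left(-2 + c + g\right)$ ($O{\left(c,g \right)} = \left(g + 2 \cdot 10 \frac{1}{-9 + 10}\right) \left(g + \left(-2 + c\right)\right) = \left(g + 2 \cdot 10 \cdot 1^{-1}\right) \left(-2 + c + g\right) = \left(g + 2 \cdot 10 \cdot 1\right) \left(-2 + c + g\right) = \left(g + 20\right) \left(-2 + c + g\right) = \left(20 + g\right) \left(-2 + c + g\right)$)
$13 O{\left(u,157 \right)} = 13 \left(-40 + 157^{2} + 18 \cdot 157 + 20 \cdot 56 + 56 \cdot 157\right) = 13 \left(-40 + 24649 + 2826 + 1120 + 8792\right) = 13 \cdot 37347 = 485511$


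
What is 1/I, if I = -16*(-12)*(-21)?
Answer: -1/4032 ≈ -0.00024802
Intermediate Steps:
I = -4032 (I = 192*(-21) = -4032)
1/I = 1/(-4032) = -1/4032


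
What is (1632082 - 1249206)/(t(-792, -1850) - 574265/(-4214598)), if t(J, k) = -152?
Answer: -1613668423848/640044631 ≈ -2521.2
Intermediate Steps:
(1632082 - 1249206)/(t(-792, -1850) - 574265/(-4214598)) = (1632082 - 1249206)/(-152 - 574265/(-4214598)) = 382876/(-152 - 574265*(-1/4214598)) = 382876/(-152 + 574265/4214598) = 382876/(-640044631/4214598) = 382876*(-4214598/640044631) = -1613668423848/640044631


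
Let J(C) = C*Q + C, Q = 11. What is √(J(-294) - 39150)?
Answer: 3*I*√4742 ≈ 206.59*I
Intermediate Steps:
J(C) = 12*C (J(C) = C*11 + C = 11*C + C = 12*C)
√(J(-294) - 39150) = √(12*(-294) - 39150) = √(-3528 - 39150) = √(-42678) = 3*I*√4742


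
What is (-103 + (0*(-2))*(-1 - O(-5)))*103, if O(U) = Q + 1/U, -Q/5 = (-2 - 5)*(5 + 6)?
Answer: -10609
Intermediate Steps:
Q = 385 (Q = -5*(-2 - 5)*(5 + 6) = -(-35)*11 = -5*(-77) = 385)
O(U) = 385 + 1/U
(-103 + (0*(-2))*(-1 - O(-5)))*103 = (-103 + (0*(-2))*(-1 - (385 + 1/(-5))))*103 = (-103 + 0*(-1 - (385 - ⅕)))*103 = (-103 + 0*(-1 - 1*1924/5))*103 = (-103 + 0*(-1 - 1924/5))*103 = (-103 + 0*(-1929/5))*103 = (-103 + 0)*103 = -103*103 = -10609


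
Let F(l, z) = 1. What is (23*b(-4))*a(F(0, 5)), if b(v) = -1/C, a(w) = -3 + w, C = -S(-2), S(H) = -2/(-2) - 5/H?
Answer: -92/7 ≈ -13.143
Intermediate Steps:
S(H) = 1 - 5/H (S(H) = -2*(-½) - 5/H = 1 - 5/H)
C = -7/2 (C = -(-5 - 2)/(-2) = -(-1)*(-7)/2 = -1*7/2 = -7/2 ≈ -3.5000)
b(v) = 2/7 (b(v) = -1/(-7/2) = -1*(-2/7) = 2/7)
(23*b(-4))*a(F(0, 5)) = (23*(2/7))*(-3 + 1) = (46/7)*(-2) = -92/7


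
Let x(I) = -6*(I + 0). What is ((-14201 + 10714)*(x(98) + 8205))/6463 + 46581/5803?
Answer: -153829406634/37504789 ≈ -4101.6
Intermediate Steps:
x(I) = -6*I
((-14201 + 10714)*(x(98) + 8205))/6463 + 46581/5803 = ((-14201 + 10714)*(-6*98 + 8205))/6463 + 46581/5803 = -3487*(-588 + 8205)*(1/6463) + 46581*(1/5803) = -3487*7617*(1/6463) + 46581/5803 = -26560479*1/6463 + 46581/5803 = -26560479/6463 + 46581/5803 = -153829406634/37504789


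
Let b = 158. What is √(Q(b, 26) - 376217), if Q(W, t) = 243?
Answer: I*√375974 ≈ 613.17*I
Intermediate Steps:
√(Q(b, 26) - 376217) = √(243 - 376217) = √(-375974) = I*√375974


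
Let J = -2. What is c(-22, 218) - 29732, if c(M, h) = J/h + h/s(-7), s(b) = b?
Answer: -22709285/763 ≈ -29763.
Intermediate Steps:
c(M, h) = -2/h - h/7 (c(M, h) = -2/h + h/(-7) = -2/h + h*(-⅐) = -2/h - h/7)
c(-22, 218) - 29732 = (-2/218 - ⅐*218) - 29732 = (-2*1/218 - 218/7) - 29732 = (-1/109 - 218/7) - 29732 = -23769/763 - 29732 = -22709285/763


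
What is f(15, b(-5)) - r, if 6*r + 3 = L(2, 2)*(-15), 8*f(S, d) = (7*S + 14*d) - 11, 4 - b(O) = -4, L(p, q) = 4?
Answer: 145/4 ≈ 36.250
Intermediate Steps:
b(O) = 8 (b(O) = 4 - 1*(-4) = 4 + 4 = 8)
f(S, d) = -11/8 + 7*d/4 + 7*S/8 (f(S, d) = ((7*S + 14*d) - 11)/8 = (-11 + 7*S + 14*d)/8 = -11/8 + 7*d/4 + 7*S/8)
r = -21/2 (r = -1/2 + (4*(-15))/6 = -1/2 + (1/6)*(-60) = -1/2 - 10 = -21/2 ≈ -10.500)
f(15, b(-5)) - r = (-11/8 + (7/4)*8 + (7/8)*15) - 1*(-21/2) = (-11/8 + 14 + 105/8) + 21/2 = 103/4 + 21/2 = 145/4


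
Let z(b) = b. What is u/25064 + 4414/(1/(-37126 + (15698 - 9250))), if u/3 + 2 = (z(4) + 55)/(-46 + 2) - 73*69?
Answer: -149335284005997/1102816 ≈ -1.3541e+8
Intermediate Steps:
u = -665325/44 (u = -6 + 3*((4 + 55)/(-46 + 2) - 73*69) = -6 + 3*(59/(-44) - 5037) = -6 + 3*(59*(-1/44) - 5037) = -6 + 3*(-59/44 - 5037) = -6 + 3*(-221687/44) = -6 - 665061/44 = -665325/44 ≈ -15121.)
u/25064 + 4414/(1/(-37126 + (15698 - 9250))) = -665325/44/25064 + 4414/(1/(-37126 + (15698 - 9250))) = -665325/44*1/25064 + 4414/(1/(-37126 + 6448)) = -665325/1102816 + 4414/(1/(-30678)) = -665325/1102816 + 4414/(-1/30678) = -665325/1102816 + 4414*(-30678) = -665325/1102816 - 135412692 = -149335284005997/1102816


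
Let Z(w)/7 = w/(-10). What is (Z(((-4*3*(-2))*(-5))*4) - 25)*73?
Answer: 22703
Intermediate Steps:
Z(w) = -7*w/10 (Z(w) = 7*(w/(-10)) = 7*(w*(-⅒)) = 7*(-w/10) = -7*w/10)
(Z(((-4*3*(-2))*(-5))*4) - 25)*73 = (-7*(-4*3*(-2))*(-5)*4/10 - 25)*73 = (-7*-12*(-2)*(-5)*4/10 - 25)*73 = (-7*24*(-5)*4/10 - 25)*73 = (-(-84)*4 - 25)*73 = (-7/10*(-480) - 25)*73 = (336 - 25)*73 = 311*73 = 22703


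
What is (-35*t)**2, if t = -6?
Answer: 44100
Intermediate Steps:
(-35*t)**2 = (-35*(-6))**2 = 210**2 = 44100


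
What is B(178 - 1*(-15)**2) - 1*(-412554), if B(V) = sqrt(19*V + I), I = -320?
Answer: 412554 + I*sqrt(1213) ≈ 4.1255e+5 + 34.828*I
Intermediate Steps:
B(V) = sqrt(-320 + 19*V) (B(V) = sqrt(19*V - 320) = sqrt(-320 + 19*V))
B(178 - 1*(-15)**2) - 1*(-412554) = sqrt(-320 + 19*(178 - 1*(-15)**2)) - 1*(-412554) = sqrt(-320 + 19*(178 - 1*225)) + 412554 = sqrt(-320 + 19*(178 - 225)) + 412554 = sqrt(-320 + 19*(-47)) + 412554 = sqrt(-320 - 893) + 412554 = sqrt(-1213) + 412554 = I*sqrt(1213) + 412554 = 412554 + I*sqrt(1213)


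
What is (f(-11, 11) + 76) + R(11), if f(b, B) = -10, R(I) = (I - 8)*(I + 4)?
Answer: 111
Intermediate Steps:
R(I) = (-8 + I)*(4 + I)
(f(-11, 11) + 76) + R(11) = (-10 + 76) + (-32 + 11**2 - 4*11) = 66 + (-32 + 121 - 44) = 66 + 45 = 111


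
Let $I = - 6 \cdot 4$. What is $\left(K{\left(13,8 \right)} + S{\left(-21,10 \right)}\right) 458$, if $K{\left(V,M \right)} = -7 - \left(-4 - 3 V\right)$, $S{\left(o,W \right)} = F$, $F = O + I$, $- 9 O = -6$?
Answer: $\frac{17404}{3} \approx 5801.3$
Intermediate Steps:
$O = \frac{2}{3}$ ($O = \left(- \frac{1}{9}\right) \left(-6\right) = \frac{2}{3} \approx 0.66667$)
$I = -24$ ($I = \left(-1\right) 24 = -24$)
$F = - \frac{70}{3}$ ($F = \frac{2}{3} - 24 = - \frac{70}{3} \approx -23.333$)
$S{\left(o,W \right)} = - \frac{70}{3}$
$K{\left(V,M \right)} = -3 + 3 V$ ($K{\left(V,M \right)} = -7 + \left(4 + 3 V\right) = -3 + 3 V$)
$\left(K{\left(13,8 \right)} + S{\left(-21,10 \right)}\right) 458 = \left(\left(-3 + 3 \cdot 13\right) - \frac{70}{3}\right) 458 = \left(\left(-3 + 39\right) - \frac{70}{3}\right) 458 = \left(36 - \frac{70}{3}\right) 458 = \frac{38}{3} \cdot 458 = \frac{17404}{3}$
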